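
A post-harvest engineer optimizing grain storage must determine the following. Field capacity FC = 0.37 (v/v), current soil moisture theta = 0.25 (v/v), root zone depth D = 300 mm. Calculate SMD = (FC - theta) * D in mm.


SMD = (FC - theta) * D
    = (0.37 - 0.25) * 300
    = 0.120 * 300
    = 36 mm


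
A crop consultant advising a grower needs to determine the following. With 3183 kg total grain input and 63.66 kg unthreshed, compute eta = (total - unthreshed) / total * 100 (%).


eta = (total - unthreshed) / total * 100
    = (3183 - 63.66) / 3183 * 100
    = 3119.34 / 3183 * 100
    = 98%


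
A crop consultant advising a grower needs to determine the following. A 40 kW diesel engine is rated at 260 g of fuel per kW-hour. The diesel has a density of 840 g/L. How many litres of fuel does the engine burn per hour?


FC = P * BSFC / rho_fuel
   = 40 * 260 / 840
   = 10400 / 840
   = 12.38 L/h


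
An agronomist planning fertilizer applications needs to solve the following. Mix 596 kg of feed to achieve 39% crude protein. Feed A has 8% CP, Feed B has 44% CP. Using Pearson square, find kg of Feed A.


parts_A = CP_b - target = 44 - 39 = 5
parts_B = target - CP_a = 39 - 8 = 31
total_parts = 5 + 31 = 36
Feed A = 596 * 5 / 36 = 82.78 kg
Feed B = 596 * 31 / 36 = 513.22 kg

82.78 kg


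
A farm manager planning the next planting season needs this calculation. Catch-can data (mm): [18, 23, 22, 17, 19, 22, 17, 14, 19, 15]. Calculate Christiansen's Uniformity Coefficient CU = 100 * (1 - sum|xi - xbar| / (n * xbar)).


xbar = 186 / 10 = 18.600
sum|xi - xbar| = 24
CU = 100 * (1 - 24 / (10 * 18.600))
   = 100 * (1 - 0.1290)
   = 87.10%


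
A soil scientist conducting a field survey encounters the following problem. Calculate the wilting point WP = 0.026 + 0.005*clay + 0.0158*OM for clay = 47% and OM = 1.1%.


WP = 0.026 + 0.005*47 + 0.0158*1.1
   = 0.026 + 0.2350 + 0.0174
   = 0.2784


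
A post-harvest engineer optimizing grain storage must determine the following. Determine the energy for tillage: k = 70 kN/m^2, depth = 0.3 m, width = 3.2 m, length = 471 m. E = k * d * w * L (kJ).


E = k * d * w * L
  = 70 * 0.3 * 3.2 * 471
  = 31651.20 kJ


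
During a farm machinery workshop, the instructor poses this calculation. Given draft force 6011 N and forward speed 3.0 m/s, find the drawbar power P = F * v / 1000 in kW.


P = F * v / 1000
  = 6011 * 3.0 / 1000
  = 18033 / 1000
  = 18.03 kW


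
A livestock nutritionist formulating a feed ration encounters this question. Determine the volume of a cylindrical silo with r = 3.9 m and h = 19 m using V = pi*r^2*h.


V = pi * r^2 * h
  = pi * 3.9^2 * 19
  = pi * 15.21 * 19
  = 907.89 m^3


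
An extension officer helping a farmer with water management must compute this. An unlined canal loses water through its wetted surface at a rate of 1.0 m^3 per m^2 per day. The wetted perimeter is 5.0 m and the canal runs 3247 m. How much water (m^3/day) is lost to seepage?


S = C * P * L
  = 1.0 * 5.0 * 3247
  = 16235 m^3/day


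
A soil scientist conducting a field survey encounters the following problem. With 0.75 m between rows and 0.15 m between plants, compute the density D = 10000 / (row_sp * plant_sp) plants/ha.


D = 10000 / (row_sp * plant_sp)
  = 10000 / (0.75 * 0.15)
  = 10000 / 0.1125
  = 88888.89 plants/ha


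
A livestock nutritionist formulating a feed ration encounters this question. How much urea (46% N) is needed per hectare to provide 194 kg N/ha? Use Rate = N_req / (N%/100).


Rate = N_required / (N_content / 100)
     = 194 / (46 / 100)
     = 194 / 0.46
     = 421.74 kg/ha


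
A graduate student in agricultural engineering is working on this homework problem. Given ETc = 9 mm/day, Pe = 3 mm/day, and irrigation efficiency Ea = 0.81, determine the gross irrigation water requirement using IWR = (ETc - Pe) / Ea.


IWR = (ETc - Pe) / Ea
    = (9 - 3) / 0.81
    = 6 / 0.81
    = 7.41 mm/day


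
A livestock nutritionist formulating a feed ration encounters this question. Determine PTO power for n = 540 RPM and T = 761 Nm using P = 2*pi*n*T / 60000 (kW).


P = 2*pi*n*T / 60000
  = 2*pi * 540 * 761 / 60000
  = 2582012.17 / 60000
  = 43.03 kW


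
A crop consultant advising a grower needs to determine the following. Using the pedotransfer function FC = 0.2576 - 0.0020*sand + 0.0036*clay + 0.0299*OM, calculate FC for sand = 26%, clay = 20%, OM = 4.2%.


FC = 0.2576 - 0.0020*26 + 0.0036*20 + 0.0299*4.2
   = 0.2576 - 0.0520 + 0.0720 + 0.1256
   = 0.4032


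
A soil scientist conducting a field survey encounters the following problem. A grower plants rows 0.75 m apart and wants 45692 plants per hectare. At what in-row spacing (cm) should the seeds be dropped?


spacing = 10000 / (row_sp * density)
        = 10000 / (0.75 * 45692)
        = 10000 / 34269
        = 0.29181 m = 29.18 cm


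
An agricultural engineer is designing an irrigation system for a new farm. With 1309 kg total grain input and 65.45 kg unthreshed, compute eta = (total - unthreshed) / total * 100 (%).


eta = (total - unthreshed) / total * 100
    = (1309 - 65.45) / 1309 * 100
    = 1243.55 / 1309 * 100
    = 95%


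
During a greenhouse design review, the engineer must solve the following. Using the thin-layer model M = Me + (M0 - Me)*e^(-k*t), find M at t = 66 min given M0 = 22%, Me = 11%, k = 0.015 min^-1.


M = Me + (M0 - Me) * e^(-k*t)
  = 11 + (22 - 11) * e^(-0.015*66)
  = 11 + 11 * e^(-0.990)
  = 11 + 11 * 0.37158
  = 11 + 4.0873
  = 15.09%


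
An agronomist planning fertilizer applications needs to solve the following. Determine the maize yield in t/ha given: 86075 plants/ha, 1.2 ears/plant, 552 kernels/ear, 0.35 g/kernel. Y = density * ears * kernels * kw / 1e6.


Y = density * ears * kernels * kw
  = 86075 * 1.2 * 552 * 0.35 g/ha
  = 19955628 g/ha
  = 19955.63 kg/ha = 19.96 t/ha


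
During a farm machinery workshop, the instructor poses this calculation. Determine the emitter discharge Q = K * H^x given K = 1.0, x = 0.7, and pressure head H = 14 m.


Q = K * H^x
  = 1.0 * 14^0.7
  = 1.0 * 6.3429
  = 6.34 L/h


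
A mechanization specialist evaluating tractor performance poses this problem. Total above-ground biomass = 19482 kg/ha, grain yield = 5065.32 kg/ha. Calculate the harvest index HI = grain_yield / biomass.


HI = grain_yield / biomass
   = 5065.32 / 19482
   = 0.26


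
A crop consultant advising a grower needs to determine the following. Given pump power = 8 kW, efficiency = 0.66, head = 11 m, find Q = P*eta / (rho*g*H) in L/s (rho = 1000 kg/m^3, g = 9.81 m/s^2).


Q = (P * 1000 * eta) / (rho * g * H)
  = (8 * 1000 * 0.66) / (1000 * 9.81 * 11)
  = 5280 / 107910
  = 0.04893 m^3/s = 48.93 L/s


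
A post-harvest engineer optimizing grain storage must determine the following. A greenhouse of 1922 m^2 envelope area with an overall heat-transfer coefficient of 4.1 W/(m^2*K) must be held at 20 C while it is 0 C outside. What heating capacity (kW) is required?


dT = 20 - (0) = 20 K
Q = U * A * dT
  = 4.1 * 1922 * 20
  = 157604 W = 157.60 kW


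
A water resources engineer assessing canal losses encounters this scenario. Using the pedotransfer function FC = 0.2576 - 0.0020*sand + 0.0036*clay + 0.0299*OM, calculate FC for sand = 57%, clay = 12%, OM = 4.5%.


FC = 0.2576 - 0.0020*57 + 0.0036*12 + 0.0299*4.5
   = 0.2576 - 0.1140 + 0.0432 + 0.1346
   = 0.3214


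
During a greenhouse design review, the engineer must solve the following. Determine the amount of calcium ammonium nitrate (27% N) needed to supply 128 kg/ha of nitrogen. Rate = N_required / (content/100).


Rate = N_required / (N_content / 100)
     = 128 / (27 / 100)
     = 128 / 0.27
     = 474.07 kg/ha


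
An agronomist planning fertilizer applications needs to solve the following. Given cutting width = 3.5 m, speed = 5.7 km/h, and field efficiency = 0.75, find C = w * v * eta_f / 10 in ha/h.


C = w * v * eta_f / 10
  = 3.5 * 5.7 * 0.75 / 10
  = 14.96 / 10
  = 1.50 ha/h


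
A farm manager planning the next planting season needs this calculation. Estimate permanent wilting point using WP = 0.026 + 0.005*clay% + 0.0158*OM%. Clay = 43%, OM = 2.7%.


WP = 0.026 + 0.005*43 + 0.0158*2.7
   = 0.026 + 0.2150 + 0.0427
   = 0.2837


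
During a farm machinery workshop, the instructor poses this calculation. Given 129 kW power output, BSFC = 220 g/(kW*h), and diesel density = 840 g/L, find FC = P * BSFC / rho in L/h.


FC = P * BSFC / rho_fuel
   = 129 * 220 / 840
   = 28380 / 840
   = 33.79 L/h


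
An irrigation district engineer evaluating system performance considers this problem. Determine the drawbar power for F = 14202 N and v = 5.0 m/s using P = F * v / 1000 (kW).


P = F * v / 1000
  = 14202 * 5.0 / 1000
  = 71010 / 1000
  = 71.01 kW


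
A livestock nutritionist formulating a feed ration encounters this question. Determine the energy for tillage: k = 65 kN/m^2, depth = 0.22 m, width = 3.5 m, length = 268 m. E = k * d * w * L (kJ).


E = k * d * w * L
  = 65 * 0.22 * 3.5 * 268
  = 13413.40 kJ


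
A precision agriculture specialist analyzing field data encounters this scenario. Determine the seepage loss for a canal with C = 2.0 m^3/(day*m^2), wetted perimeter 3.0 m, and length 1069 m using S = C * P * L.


S = C * P * L
  = 2.0 * 3.0 * 1069
  = 6414 m^3/day


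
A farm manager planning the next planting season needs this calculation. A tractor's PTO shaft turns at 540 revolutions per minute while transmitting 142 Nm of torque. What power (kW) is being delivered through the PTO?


P = 2*pi*n*T / 60000
  = 2*pi * 540 * 142 / 60000
  = 481794.65 / 60000
  = 8.03 kW


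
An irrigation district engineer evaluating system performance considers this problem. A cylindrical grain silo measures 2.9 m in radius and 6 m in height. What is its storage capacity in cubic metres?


V = pi * r^2 * h
  = pi * 2.9^2 * 6
  = pi * 8.41 * 6
  = 158.52 m^3


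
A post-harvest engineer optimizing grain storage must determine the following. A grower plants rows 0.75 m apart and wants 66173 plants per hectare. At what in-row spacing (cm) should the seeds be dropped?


spacing = 10000 / (row_sp * density)
        = 10000 / (0.75 * 66173)
        = 10000 / 49629.75
        = 0.20149 m = 20.15 cm


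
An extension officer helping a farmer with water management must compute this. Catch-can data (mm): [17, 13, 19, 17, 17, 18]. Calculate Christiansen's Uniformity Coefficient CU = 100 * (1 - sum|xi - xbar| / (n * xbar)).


xbar = 101 / 6 = 16.833
sum|xi - xbar| = 7.667
CU = 100 * (1 - 7.667 / (6 * 16.833))
   = 100 * (1 - 0.0759)
   = 92.41%


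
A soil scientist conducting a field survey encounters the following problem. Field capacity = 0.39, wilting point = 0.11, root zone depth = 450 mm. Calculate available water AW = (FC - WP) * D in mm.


AW = (FC - WP) * D
   = (0.39 - 0.11) * 450
   = 0.28 * 450
   = 126 mm


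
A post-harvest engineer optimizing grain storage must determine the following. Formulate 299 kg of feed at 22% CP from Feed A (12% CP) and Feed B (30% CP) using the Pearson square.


parts_A = CP_b - target = 30 - 22 = 8
parts_B = target - CP_a = 22 - 12 = 10
total_parts = 8 + 10 = 18
Feed A = 299 * 8 / 18 = 132.89 kg
Feed B = 299 * 10 / 18 = 166.11 kg

132.89 kg


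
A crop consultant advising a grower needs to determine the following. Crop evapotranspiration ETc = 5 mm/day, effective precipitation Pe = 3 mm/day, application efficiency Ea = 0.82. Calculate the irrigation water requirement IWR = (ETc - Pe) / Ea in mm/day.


IWR = (ETc - Pe) / Ea
    = (5 - 3) / 0.82
    = 2 / 0.82
    = 2.44 mm/day


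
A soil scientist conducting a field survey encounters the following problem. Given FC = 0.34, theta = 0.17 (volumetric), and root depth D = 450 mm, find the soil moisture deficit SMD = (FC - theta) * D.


SMD = (FC - theta) * D
    = (0.34 - 0.17) * 450
    = 0.170 * 450
    = 76.50 mm


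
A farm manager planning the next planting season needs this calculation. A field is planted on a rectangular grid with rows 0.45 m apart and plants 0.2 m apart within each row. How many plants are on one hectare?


D = 10000 / (row_sp * plant_sp)
  = 10000 / (0.45 * 0.2)
  = 10000 / 0.0900
  = 111111.11 plants/ha


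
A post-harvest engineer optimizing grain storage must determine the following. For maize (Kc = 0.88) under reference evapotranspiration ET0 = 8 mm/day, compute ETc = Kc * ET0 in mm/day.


ETc = Kc * ET0
    = 0.88 * 8
    = 7.04 mm/day


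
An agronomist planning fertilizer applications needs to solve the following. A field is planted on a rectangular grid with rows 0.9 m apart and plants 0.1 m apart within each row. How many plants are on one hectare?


D = 10000 / (row_sp * plant_sp)
  = 10000 / (0.9 * 0.1)
  = 10000 / 0.0900
  = 111111.11 plants/ha


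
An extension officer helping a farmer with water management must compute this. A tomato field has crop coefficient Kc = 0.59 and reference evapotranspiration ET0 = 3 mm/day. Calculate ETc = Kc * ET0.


ETc = Kc * ET0
    = 0.59 * 3
    = 1.77 mm/day


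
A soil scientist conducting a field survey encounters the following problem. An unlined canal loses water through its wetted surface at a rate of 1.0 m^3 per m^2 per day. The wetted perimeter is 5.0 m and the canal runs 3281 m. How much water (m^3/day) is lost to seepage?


S = C * P * L
  = 1.0 * 5.0 * 3281
  = 16405 m^3/day


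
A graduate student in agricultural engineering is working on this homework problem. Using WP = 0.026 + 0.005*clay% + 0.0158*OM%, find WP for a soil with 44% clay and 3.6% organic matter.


WP = 0.026 + 0.005*44 + 0.0158*3.6
   = 0.026 + 0.2200 + 0.0569
   = 0.3029


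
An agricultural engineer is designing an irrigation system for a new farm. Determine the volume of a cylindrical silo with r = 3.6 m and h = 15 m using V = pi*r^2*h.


V = pi * r^2 * h
  = pi * 3.6^2 * 15
  = pi * 12.96 * 15
  = 610.73 m^3


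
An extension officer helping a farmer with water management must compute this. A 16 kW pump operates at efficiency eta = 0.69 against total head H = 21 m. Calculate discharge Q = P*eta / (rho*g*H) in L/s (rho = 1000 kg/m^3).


Q = (P * 1000 * eta) / (rho * g * H)
  = (16 * 1000 * 0.69) / (1000 * 9.81 * 21)
  = 11040 / 206010
  = 0.05359 m^3/s = 53.59 L/s


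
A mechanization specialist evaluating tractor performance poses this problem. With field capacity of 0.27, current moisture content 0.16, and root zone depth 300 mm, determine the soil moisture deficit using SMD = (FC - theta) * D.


SMD = (FC - theta) * D
    = (0.27 - 0.16) * 300
    = 0.110 * 300
    = 33 mm


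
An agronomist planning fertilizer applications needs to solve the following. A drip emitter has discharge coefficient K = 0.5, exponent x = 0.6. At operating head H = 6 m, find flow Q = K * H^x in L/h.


Q = K * H^x
  = 0.5 * 6^0.6
  = 0.5 * 2.9302
  = 1.47 L/h


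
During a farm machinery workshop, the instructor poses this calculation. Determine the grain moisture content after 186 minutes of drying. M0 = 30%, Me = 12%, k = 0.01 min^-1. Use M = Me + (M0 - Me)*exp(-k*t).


M = Me + (M0 - Me) * e^(-k*t)
  = 12 + (30 - 12) * e^(-0.01*186)
  = 12 + 18 * e^(-1.860)
  = 12 + 18 * 0.15567
  = 12 + 2.8021
  = 14.80%


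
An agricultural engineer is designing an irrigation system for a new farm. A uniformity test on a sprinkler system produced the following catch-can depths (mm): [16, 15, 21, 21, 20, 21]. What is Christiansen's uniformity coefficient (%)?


xbar = 114 / 6 = 19
sum|xi - xbar| = 14
CU = 100 * (1 - 14 / (6 * 19))
   = 100 * (1 - 0.1228)
   = 87.72%


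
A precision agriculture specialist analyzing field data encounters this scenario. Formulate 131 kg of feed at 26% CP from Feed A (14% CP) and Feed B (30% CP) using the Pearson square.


parts_A = CP_b - target = 30 - 26 = 4
parts_B = target - CP_a = 26 - 14 = 12
total_parts = 4 + 12 = 16
Feed A = 131 * 4 / 16 = 32.75 kg
Feed B = 131 * 12 / 16 = 98.25 kg

32.75 kg


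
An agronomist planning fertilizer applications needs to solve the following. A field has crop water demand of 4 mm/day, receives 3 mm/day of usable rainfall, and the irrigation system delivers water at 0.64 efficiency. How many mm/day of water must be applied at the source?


IWR = (ETc - Pe) / Ea
    = (4 - 3) / 0.64
    = 1 / 0.64
    = 1.56 mm/day


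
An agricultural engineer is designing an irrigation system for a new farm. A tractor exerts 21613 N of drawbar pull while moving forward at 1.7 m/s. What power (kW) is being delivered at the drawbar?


P = F * v / 1000
  = 21613 * 1.7 / 1000
  = 36742.10 / 1000
  = 36.74 kW


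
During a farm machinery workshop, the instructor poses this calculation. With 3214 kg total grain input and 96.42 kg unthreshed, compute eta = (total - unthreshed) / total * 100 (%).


eta = (total - unthreshed) / total * 100
    = (3214 - 96.42) / 3214 * 100
    = 3117.58 / 3214 * 100
    = 97%


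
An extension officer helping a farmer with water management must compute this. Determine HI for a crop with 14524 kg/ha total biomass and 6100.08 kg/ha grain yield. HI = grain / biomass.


HI = grain_yield / biomass
   = 6100.08 / 14524
   = 0.42


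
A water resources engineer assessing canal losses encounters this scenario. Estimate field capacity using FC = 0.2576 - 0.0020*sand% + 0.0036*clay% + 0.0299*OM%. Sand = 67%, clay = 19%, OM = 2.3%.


FC = 0.2576 - 0.0020*67 + 0.0036*19 + 0.0299*2.3
   = 0.2576 - 0.1340 + 0.0684 + 0.0688
   = 0.2608


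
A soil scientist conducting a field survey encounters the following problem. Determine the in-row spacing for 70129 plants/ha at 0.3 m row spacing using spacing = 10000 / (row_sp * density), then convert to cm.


spacing = 10000 / (row_sp * density)
        = 10000 / (0.3 * 70129)
        = 10000 / 21038.70
        = 0.47531 m = 47.53 cm


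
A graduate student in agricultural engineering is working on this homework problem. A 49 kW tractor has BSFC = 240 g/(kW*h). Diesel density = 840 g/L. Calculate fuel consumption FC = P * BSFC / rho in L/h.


FC = P * BSFC / rho_fuel
   = 49 * 240 / 840
   = 11760 / 840
   = 14 L/h


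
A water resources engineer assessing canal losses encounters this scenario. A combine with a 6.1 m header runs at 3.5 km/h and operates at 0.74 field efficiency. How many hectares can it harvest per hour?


C = w * v * eta_f / 10
  = 6.1 * 3.5 * 0.74 / 10
  = 15.80 / 10
  = 1.58 ha/h


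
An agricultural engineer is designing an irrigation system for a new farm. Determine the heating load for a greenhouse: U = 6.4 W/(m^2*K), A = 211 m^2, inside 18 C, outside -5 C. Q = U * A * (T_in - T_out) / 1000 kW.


dT = 18 - (-5) = 23 K
Q = U * A * dT
  = 6.4 * 211 * 23
  = 31059.20 W = 31.06 kW


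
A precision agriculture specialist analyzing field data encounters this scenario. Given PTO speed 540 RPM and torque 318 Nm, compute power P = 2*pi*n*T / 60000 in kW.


P = 2*pi*n*T / 60000
  = 2*pi * 540 * 318 / 60000
  = 1078948.58 / 60000
  = 17.98 kW


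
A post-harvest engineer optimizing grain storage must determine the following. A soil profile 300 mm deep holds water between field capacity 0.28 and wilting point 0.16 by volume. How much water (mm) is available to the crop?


AW = (FC - WP) * D
   = (0.28 - 0.16) * 300
   = 0.12 * 300
   = 36 mm


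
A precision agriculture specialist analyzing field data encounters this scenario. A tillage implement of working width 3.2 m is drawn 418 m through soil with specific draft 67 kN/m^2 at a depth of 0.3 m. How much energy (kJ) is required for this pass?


E = k * d * w * L
  = 67 * 0.3 * 3.2 * 418
  = 26885.76 kJ


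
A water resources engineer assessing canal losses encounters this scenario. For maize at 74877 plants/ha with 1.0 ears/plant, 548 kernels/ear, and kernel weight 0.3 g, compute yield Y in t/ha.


Y = density * ears * kernels * kw
  = 74877 * 1.0 * 548 * 0.3 g/ha
  = 12309778.80 g/ha
  = 12309.78 kg/ha = 12.31 t/ha


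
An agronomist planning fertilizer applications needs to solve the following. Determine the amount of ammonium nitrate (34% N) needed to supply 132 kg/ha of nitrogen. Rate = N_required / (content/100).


Rate = N_required / (N_content / 100)
     = 132 / (34 / 100)
     = 132 / 0.34
     = 388.24 kg/ha


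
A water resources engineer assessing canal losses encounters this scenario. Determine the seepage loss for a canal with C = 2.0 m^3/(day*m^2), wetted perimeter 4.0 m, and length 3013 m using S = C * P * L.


S = C * P * L
  = 2.0 * 4.0 * 3013
  = 24104 m^3/day


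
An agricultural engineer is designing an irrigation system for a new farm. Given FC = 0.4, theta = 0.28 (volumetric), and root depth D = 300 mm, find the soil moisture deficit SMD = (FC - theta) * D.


SMD = (FC - theta) * D
    = (0.4 - 0.28) * 300
    = 0.120 * 300
    = 36 mm


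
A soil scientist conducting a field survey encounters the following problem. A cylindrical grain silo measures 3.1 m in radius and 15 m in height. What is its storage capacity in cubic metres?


V = pi * r^2 * h
  = pi * 3.1^2 * 15
  = pi * 9.61 * 15
  = 452.86 m^3


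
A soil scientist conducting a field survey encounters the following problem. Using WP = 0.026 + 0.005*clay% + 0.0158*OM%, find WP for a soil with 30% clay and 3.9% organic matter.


WP = 0.026 + 0.005*30 + 0.0158*3.9
   = 0.026 + 0.1500 + 0.0616
   = 0.2376


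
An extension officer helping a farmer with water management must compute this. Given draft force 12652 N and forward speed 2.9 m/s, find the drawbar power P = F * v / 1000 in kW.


P = F * v / 1000
  = 12652 * 2.9 / 1000
  = 36690.80 / 1000
  = 36.69 kW


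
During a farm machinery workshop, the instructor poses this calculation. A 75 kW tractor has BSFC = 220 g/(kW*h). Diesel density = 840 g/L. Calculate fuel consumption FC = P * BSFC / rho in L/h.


FC = P * BSFC / rho_fuel
   = 75 * 220 / 840
   = 16500 / 840
   = 19.64 L/h


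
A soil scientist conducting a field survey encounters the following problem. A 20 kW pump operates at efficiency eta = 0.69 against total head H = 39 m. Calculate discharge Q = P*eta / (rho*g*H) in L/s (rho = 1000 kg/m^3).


Q = (P * 1000 * eta) / (rho * g * H)
  = (20 * 1000 * 0.69) / (1000 * 9.81 * 39)
  = 13800 / 382590
  = 0.03607 m^3/s = 36.07 L/s


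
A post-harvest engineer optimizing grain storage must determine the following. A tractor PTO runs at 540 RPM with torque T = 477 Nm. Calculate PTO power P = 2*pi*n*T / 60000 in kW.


P = 2*pi*n*T / 60000
  = 2*pi * 540 * 477 / 60000
  = 1618422.87 / 60000
  = 26.97 kW


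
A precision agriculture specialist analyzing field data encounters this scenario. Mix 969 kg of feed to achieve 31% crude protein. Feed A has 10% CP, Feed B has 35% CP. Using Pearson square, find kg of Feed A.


parts_A = CP_b - target = 35 - 31 = 4
parts_B = target - CP_a = 31 - 10 = 21
total_parts = 4 + 21 = 25
Feed A = 969 * 4 / 25 = 155.04 kg
Feed B = 969 * 21 / 25 = 813.96 kg

155.04 kg


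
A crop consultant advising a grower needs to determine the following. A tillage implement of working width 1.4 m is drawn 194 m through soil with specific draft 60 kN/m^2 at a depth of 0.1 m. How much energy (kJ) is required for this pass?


E = k * d * w * L
  = 60 * 0.1 * 1.4 * 194
  = 1629.60 kJ


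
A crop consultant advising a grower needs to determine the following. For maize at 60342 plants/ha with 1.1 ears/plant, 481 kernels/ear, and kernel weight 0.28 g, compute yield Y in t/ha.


Y = density * ears * kernels * kw
  = 60342 * 1.1 * 481 * 0.28 g/ha
  = 8939546.62 g/ha
  = 8939.55 kg/ha = 8.94 t/ha


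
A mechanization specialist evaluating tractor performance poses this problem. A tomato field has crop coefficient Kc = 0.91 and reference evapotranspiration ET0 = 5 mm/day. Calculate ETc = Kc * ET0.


ETc = Kc * ET0
    = 0.91 * 5
    = 4.55 mm/day


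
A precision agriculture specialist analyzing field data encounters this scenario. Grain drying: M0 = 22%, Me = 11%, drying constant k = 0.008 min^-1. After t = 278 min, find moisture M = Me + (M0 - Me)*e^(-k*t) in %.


M = Me + (M0 - Me) * e^(-k*t)
  = 11 + (22 - 11) * e^(-0.008*278)
  = 11 + 11 * e^(-2.224)
  = 11 + 11 * 0.10818
  = 11 + 1.1899
  = 12.19%


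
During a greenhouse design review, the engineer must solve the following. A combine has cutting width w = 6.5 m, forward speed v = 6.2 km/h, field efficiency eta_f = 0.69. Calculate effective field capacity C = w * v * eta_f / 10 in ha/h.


C = w * v * eta_f / 10
  = 6.5 * 6.2 * 0.69 / 10
  = 27.81 / 10
  = 2.78 ha/h


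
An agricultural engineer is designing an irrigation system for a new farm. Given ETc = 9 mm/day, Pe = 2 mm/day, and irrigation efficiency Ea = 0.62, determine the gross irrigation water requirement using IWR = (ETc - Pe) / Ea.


IWR = (ETc - Pe) / Ea
    = (9 - 2) / 0.62
    = 7 / 0.62
    = 11.29 mm/day


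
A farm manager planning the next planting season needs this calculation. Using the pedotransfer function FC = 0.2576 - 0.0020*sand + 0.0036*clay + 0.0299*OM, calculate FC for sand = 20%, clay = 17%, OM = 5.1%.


FC = 0.2576 - 0.0020*20 + 0.0036*17 + 0.0299*5.1
   = 0.2576 - 0.0400 + 0.0612 + 0.1525
   = 0.4313


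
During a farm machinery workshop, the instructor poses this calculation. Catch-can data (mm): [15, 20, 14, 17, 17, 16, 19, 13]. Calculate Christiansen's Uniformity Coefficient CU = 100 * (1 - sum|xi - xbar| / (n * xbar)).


xbar = 131 / 8 = 16.375
sum|xi - xbar| = 15
CU = 100 * (1 - 15 / (8 * 16.375))
   = 100 * (1 - 0.1145)
   = 88.55%


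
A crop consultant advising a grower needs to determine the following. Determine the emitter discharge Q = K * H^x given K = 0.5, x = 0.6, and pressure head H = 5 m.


Q = K * H^x
  = 0.5 * 5^0.6
  = 0.5 * 2.6265
  = 1.31 L/h


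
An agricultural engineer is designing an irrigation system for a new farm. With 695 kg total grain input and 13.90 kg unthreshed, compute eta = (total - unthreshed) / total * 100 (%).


eta = (total - unthreshed) / total * 100
    = (695 - 13.90) / 695 * 100
    = 681.10 / 695 * 100
    = 98%


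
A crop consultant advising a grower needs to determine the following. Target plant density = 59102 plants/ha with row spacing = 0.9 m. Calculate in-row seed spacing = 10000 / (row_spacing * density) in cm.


spacing = 10000 / (row_sp * density)
        = 10000 / (0.9 * 59102)
        = 10000 / 53191.80
        = 0.18800 m = 18.80 cm


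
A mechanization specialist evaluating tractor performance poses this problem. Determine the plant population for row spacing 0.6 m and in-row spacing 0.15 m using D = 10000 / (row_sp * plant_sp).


D = 10000 / (row_sp * plant_sp)
  = 10000 / (0.6 * 0.15)
  = 10000 / 0.0900
  = 111111.11 plants/ha


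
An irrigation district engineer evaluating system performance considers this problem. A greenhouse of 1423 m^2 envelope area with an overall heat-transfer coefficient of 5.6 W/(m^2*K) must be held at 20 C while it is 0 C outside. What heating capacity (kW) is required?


dT = 20 - (0) = 20 K
Q = U * A * dT
  = 5.6 * 1423 * 20
  = 159376 W = 159.38 kW


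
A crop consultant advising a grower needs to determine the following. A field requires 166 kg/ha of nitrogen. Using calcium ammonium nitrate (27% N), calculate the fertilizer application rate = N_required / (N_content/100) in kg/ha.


Rate = N_required / (N_content / 100)
     = 166 / (27 / 100)
     = 166 / 0.27
     = 614.81 kg/ha


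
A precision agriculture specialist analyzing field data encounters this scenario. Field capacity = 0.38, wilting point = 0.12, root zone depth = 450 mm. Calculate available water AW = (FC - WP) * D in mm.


AW = (FC - WP) * D
   = (0.38 - 0.12) * 450
   = 0.26 * 450
   = 117 mm


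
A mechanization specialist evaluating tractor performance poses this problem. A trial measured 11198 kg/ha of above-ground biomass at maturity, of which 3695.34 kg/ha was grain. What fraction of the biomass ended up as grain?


HI = grain_yield / biomass
   = 3695.34 / 11198
   = 0.33


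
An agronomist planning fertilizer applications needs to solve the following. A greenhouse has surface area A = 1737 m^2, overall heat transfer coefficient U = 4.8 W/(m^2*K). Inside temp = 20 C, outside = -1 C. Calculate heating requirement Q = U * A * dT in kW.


dT = 20 - (-1) = 21 K
Q = U * A * dT
  = 4.8 * 1737 * 21
  = 175089.60 W = 175.09 kW


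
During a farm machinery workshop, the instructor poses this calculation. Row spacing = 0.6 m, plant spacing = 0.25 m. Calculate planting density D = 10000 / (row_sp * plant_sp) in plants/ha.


D = 10000 / (row_sp * plant_sp)
  = 10000 / (0.6 * 0.25)
  = 10000 / 0.1500
  = 66666.67 plants/ha


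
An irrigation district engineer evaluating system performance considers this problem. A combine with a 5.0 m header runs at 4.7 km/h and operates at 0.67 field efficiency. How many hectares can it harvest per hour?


C = w * v * eta_f / 10
  = 5.0 * 4.7 * 0.67 / 10
  = 15.75 / 10
  = 1.57 ha/h


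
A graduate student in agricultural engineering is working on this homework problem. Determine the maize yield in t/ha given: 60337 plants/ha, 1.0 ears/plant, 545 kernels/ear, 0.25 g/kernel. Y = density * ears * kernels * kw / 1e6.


Y = density * ears * kernels * kw
  = 60337 * 1.0 * 545 * 0.25 g/ha
  = 8220916.25 g/ha
  = 8220.92 kg/ha = 8.22 t/ha


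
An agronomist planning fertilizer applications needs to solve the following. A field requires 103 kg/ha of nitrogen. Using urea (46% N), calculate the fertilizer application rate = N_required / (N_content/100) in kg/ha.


Rate = N_required / (N_content / 100)
     = 103 / (46 / 100)
     = 103 / 0.46
     = 223.91 kg/ha


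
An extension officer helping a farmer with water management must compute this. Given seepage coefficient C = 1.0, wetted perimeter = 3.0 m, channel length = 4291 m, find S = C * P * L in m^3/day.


S = C * P * L
  = 1.0 * 3.0 * 4291
  = 12873 m^3/day


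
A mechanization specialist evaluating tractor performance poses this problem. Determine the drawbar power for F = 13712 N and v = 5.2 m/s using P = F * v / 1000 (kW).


P = F * v / 1000
  = 13712 * 5.2 / 1000
  = 71302.40 / 1000
  = 71.30 kW


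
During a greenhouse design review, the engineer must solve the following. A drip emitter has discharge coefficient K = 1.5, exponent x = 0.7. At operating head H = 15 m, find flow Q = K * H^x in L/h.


Q = K * H^x
  = 1.5 * 15^0.7
  = 1.5 * 6.6568
  = 9.99 L/h


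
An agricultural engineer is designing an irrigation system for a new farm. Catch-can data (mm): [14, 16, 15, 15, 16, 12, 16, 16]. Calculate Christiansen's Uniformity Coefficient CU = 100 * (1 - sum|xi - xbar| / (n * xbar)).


xbar = 120 / 8 = 15
sum|xi - xbar| = 8
CU = 100 * (1 - 8 / (8 * 15))
   = 100 * (1 - 0.0667)
   = 93.33%


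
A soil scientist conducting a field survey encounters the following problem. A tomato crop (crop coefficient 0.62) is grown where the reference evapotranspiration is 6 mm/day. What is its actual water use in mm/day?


ETc = Kc * ET0
    = 0.62 * 6
    = 3.72 mm/day


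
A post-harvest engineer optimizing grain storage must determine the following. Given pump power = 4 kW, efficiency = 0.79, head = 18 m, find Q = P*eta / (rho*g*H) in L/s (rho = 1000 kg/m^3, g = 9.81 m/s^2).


Q = (P * 1000 * eta) / (rho * g * H)
  = (4 * 1000 * 0.79) / (1000 * 9.81 * 18)
  = 3160 / 176580
  = 0.01790 m^3/s = 17.90 L/s


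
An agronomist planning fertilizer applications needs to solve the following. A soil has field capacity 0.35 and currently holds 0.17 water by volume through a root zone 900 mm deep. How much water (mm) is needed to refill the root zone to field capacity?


SMD = (FC - theta) * D
    = (0.35 - 0.17) * 900
    = 0.180 * 900
    = 162 mm


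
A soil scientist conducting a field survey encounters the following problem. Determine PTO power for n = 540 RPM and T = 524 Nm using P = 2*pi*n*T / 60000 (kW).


P = 2*pi*n*T / 60000
  = 2*pi * 540 * 524 / 60000
  = 1777890.11 / 60000
  = 29.63 kW


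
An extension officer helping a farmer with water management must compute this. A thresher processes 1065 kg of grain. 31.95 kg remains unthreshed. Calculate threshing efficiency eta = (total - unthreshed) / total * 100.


eta = (total - unthreshed) / total * 100
    = (1065 - 31.95) / 1065 * 100
    = 1033.05 / 1065 * 100
    = 97%


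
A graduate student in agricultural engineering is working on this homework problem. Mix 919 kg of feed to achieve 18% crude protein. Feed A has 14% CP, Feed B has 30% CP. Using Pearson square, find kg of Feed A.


parts_A = CP_b - target = 30 - 18 = 12
parts_B = target - CP_a = 18 - 14 = 4
total_parts = 12 + 4 = 16
Feed A = 919 * 12 / 16 = 689.25 kg
Feed B = 919 * 4 / 16 = 229.75 kg

689.25 kg


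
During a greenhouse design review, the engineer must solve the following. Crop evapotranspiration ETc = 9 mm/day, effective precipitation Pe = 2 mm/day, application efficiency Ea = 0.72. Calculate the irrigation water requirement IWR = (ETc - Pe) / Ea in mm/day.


IWR = (ETc - Pe) / Ea
    = (9 - 2) / 0.72
    = 7 / 0.72
    = 9.72 mm/day


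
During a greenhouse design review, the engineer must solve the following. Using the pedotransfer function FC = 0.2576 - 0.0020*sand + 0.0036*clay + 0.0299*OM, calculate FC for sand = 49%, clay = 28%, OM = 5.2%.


FC = 0.2576 - 0.0020*49 + 0.0036*28 + 0.0299*5.2
   = 0.2576 - 0.0980 + 0.1008 + 0.1555
   = 0.4159


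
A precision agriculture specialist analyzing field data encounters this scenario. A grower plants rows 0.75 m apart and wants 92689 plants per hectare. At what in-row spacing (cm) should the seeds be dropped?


spacing = 10000 / (row_sp * density)
        = 10000 / (0.75 * 92689)
        = 10000 / 69516.75
        = 0.14385 m = 14.39 cm


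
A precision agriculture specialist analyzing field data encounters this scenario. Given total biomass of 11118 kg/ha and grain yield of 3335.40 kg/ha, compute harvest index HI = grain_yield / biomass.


HI = grain_yield / biomass
   = 3335.40 / 11118
   = 0.30


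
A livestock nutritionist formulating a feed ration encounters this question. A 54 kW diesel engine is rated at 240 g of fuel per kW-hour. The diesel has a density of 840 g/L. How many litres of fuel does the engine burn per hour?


FC = P * BSFC / rho_fuel
   = 54 * 240 / 840
   = 12960 / 840
   = 15.43 L/h


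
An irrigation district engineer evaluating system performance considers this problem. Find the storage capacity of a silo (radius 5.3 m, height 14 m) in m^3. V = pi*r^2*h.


V = pi * r^2 * h
  = pi * 5.3^2 * 14
  = pi * 28.09 * 14
  = 1235.46 m^3


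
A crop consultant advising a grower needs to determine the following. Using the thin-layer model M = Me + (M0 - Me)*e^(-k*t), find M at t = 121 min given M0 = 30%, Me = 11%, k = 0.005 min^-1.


M = Me + (M0 - Me) * e^(-k*t)
  = 11 + (30 - 11) * e^(-0.005*121)
  = 11 + 19 * e^(-0.605)
  = 11 + 19 * 0.54607
  = 11 + 10.3754
  = 21.38%


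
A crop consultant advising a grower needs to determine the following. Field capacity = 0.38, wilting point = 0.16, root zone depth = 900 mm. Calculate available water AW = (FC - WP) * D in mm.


AW = (FC - WP) * D
   = (0.38 - 0.16) * 900
   = 0.22 * 900
   = 198 mm


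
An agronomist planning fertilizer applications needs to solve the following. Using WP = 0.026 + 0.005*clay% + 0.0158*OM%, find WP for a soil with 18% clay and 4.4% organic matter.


WP = 0.026 + 0.005*18 + 0.0158*4.4
   = 0.026 + 0.0900 + 0.0695
   = 0.1855


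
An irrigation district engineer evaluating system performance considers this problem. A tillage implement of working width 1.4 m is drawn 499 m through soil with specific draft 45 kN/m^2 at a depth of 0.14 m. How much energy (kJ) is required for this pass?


E = k * d * w * L
  = 45 * 0.14 * 1.4 * 499
  = 4401.18 kJ


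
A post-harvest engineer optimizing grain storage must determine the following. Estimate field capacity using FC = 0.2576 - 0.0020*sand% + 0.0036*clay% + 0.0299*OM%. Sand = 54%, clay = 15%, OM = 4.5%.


FC = 0.2576 - 0.0020*54 + 0.0036*15 + 0.0299*4.5
   = 0.2576 - 0.1080 + 0.0540 + 0.1346
   = 0.3382


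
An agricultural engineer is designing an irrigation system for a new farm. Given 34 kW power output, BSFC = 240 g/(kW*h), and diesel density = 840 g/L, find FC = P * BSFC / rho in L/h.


FC = P * BSFC / rho_fuel
   = 34 * 240 / 840
   = 8160 / 840
   = 9.71 L/h


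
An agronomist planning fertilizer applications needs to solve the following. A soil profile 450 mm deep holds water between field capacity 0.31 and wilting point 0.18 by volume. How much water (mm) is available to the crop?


AW = (FC - WP) * D
   = (0.31 - 0.18) * 450
   = 0.13 * 450
   = 58.50 mm


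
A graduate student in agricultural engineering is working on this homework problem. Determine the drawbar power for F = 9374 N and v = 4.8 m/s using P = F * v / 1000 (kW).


P = F * v / 1000
  = 9374 * 4.8 / 1000
  = 44995.20 / 1000
  = 45.00 kW


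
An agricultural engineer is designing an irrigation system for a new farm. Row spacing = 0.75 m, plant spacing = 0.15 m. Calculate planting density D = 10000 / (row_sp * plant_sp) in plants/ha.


D = 10000 / (row_sp * plant_sp)
  = 10000 / (0.75 * 0.15)
  = 10000 / 0.1125
  = 88888.89 plants/ha


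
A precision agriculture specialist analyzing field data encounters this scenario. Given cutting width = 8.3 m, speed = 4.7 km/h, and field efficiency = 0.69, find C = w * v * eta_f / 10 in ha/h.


C = w * v * eta_f / 10
  = 8.3 * 4.7 * 0.69 / 10
  = 26.92 / 10
  = 2.69 ha/h


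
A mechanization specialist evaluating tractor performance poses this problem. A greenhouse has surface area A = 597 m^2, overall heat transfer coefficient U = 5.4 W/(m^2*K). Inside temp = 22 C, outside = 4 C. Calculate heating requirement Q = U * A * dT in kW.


dT = 22 - (4) = 18 K
Q = U * A * dT
  = 5.4 * 597 * 18
  = 58028.40 W = 58.03 kW


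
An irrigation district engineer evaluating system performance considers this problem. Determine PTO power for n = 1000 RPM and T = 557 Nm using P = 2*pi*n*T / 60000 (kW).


P = 2*pi*n*T / 60000
  = 2*pi * 1000 * 557 / 60000
  = 3499734.22 / 60000
  = 58.33 kW


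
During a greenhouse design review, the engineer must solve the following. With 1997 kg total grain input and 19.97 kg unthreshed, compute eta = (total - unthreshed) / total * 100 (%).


eta = (total - unthreshed) / total * 100
    = (1997 - 19.97) / 1997 * 100
    = 1977.03 / 1997 * 100
    = 99%


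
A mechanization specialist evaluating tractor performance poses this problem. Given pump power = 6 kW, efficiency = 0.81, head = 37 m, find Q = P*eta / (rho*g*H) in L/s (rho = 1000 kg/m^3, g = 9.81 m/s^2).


Q = (P * 1000 * eta) / (rho * g * H)
  = (6 * 1000 * 0.81) / (1000 * 9.81 * 37)
  = 4860 / 362970
  = 0.01339 m^3/s = 13.39 L/s


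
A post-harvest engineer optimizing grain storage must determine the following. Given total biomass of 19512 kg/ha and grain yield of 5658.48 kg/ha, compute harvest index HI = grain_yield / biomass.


HI = grain_yield / biomass
   = 5658.48 / 19512
   = 0.29


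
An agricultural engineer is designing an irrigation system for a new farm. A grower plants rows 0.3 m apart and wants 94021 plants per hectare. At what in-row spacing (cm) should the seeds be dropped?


spacing = 10000 / (row_sp * density)
        = 10000 / (0.3 * 94021)
        = 10000 / 28206.30
        = 0.35453 m = 35.45 cm


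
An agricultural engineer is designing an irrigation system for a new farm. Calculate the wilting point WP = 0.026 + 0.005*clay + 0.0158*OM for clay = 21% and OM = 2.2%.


WP = 0.026 + 0.005*21 + 0.0158*2.2
   = 0.026 + 0.1050 + 0.0348
   = 0.1658


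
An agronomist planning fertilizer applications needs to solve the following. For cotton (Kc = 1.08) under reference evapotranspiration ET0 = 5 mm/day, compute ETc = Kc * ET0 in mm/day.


ETc = Kc * ET0
    = 1.08 * 5
    = 5.40 mm/day
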